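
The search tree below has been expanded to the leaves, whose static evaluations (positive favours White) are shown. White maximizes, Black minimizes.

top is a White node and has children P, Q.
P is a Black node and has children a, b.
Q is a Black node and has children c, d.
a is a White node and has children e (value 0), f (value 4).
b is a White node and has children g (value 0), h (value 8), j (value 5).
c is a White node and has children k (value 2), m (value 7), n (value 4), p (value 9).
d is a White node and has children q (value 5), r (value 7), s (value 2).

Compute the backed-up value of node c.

9

c (White): max(2, 7, 4, 9) = 9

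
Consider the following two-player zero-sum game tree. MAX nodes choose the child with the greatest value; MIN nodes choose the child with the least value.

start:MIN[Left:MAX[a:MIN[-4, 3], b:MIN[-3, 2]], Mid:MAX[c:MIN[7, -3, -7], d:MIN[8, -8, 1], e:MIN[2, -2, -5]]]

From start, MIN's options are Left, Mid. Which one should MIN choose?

Mid

a (MIN): min(-4, 3) = -4
b (MIN): min(-3, 2) = -3
Left (MAX): max(-4, -3) = -3
c (MIN): min(7, -3, -7) = -7
d (MIN): min(8, -8, 1) = -8
e (MIN): min(2, -2, -5) = -5
Mid (MAX): max(-7, -8, -5) = -5
start (MIN): min(-3, -5) = -5
MIN at start wants the lowest of {Left=-3, Mid=-5}, so chooses Mid.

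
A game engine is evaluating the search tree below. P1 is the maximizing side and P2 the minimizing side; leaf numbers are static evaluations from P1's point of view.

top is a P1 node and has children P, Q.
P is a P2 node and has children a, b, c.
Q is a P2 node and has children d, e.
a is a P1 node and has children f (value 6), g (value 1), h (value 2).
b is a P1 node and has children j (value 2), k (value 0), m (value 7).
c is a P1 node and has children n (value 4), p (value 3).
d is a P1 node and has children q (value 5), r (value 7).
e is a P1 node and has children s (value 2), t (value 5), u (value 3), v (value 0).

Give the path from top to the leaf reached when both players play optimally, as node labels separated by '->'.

top -> Q -> e -> t

a (P1): max(6, 1, 2) = 6
b (P1): max(2, 0, 7) = 7
c (P1): max(4, 3) = 4
P (P2): min(6, 7, 4) = 4
d (P1): max(5, 7) = 7
e (P1): max(2, 5, 3, 0) = 5
Q (P2): min(7, 5) = 5
top (P1): max(4, 5) = 5
At top, P1 picks Q (highest: 5).
At Q, P2 picks e (lowest: 5).
At e, P1 picks t (highest: 5).
Terminal value 5.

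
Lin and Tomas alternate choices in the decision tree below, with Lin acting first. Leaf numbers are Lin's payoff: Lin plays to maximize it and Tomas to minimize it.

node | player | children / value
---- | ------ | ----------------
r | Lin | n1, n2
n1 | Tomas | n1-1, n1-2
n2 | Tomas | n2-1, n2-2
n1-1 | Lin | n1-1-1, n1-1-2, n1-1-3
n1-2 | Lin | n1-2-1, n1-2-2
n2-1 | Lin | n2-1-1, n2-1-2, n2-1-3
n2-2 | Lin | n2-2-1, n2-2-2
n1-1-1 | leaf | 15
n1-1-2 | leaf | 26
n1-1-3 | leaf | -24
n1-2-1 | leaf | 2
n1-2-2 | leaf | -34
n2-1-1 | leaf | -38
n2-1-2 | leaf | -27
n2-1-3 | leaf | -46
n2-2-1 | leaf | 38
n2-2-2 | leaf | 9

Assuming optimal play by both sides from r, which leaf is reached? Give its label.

n1-2-1

n1-1 (Lin): max(15, 26, -24) = 26
n1-2 (Lin): max(2, -34) = 2
n1 (Tomas): min(26, 2) = 2
n2-1 (Lin): max(-38, -27, -46) = -27
n2-2 (Lin): max(38, 9) = 38
n2 (Tomas): min(-27, 38) = -27
r (Lin): max(2, -27) = 2
At r, Lin picks n1 (highest: 2).
At n1, Tomas picks n1-2 (lowest: 2).
At n1-2, Lin picks n1-2-1 (highest: 2).
Terminal value 2.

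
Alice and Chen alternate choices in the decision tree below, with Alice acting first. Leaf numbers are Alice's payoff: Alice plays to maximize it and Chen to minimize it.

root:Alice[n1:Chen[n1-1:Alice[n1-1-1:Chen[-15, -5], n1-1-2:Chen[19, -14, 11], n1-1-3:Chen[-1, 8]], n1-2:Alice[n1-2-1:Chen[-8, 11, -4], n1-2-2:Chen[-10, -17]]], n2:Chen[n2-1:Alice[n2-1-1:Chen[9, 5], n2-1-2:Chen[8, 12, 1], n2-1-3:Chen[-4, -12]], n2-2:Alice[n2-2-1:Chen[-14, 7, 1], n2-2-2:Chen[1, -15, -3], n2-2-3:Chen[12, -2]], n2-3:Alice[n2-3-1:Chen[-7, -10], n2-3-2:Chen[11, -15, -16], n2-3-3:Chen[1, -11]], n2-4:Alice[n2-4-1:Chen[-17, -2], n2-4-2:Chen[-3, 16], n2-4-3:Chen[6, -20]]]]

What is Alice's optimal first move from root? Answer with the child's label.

n1-1-1 (Chen): min(-15, -5) = -15
n1-1-2 (Chen): min(19, -14, 11) = -14
n1-1-3 (Chen): min(-1, 8) = -1
n1-1 (Alice): max(-15, -14, -1) = -1
n1-2-1 (Chen): min(-8, 11, -4) = -8
n1-2-2 (Chen): min(-10, -17) = -17
n1-2 (Alice): max(-8, -17) = -8
n1 (Chen): min(-1, -8) = -8
n2-1-1 (Chen): min(9, 5) = 5
n2-1-2 (Chen): min(8, 12, 1) = 1
n2-1-3 (Chen): min(-4, -12) = -12
n2-1 (Alice): max(5, 1, -12) = 5
n2-2-1 (Chen): min(-14, 7, 1) = -14
n2-2-2 (Chen): min(1, -15, -3) = -15
n2-2-3 (Chen): min(12, -2) = -2
n2-2 (Alice): max(-14, -15, -2) = -2
n2-3-1 (Chen): min(-7, -10) = -10
n2-3-2 (Chen): min(11, -15, -16) = -16
n2-3-3 (Chen): min(1, -11) = -11
n2-3 (Alice): max(-10, -16, -11) = -10
n2-4-1 (Chen): min(-17, -2) = -17
n2-4-2 (Chen): min(-3, 16) = -3
n2-4-3 (Chen): min(6, -20) = -20
n2-4 (Alice): max(-17, -3, -20) = -3
n2 (Chen): min(5, -2, -10, -3) = -10
root (Alice): max(-8, -10) = -8
Alice at root wants the highest of {n1=-8, n2=-10}, so chooses n1.

n1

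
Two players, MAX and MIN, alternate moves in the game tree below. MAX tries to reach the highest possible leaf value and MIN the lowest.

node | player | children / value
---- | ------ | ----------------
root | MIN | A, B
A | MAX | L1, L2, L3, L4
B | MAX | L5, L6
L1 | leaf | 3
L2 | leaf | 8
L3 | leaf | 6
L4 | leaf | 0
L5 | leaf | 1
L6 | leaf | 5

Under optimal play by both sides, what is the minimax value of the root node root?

5

A (MAX): max(3, 8, 6, 0) = 8
B (MAX): max(1, 5) = 5
root (MIN): min(8, 5) = 5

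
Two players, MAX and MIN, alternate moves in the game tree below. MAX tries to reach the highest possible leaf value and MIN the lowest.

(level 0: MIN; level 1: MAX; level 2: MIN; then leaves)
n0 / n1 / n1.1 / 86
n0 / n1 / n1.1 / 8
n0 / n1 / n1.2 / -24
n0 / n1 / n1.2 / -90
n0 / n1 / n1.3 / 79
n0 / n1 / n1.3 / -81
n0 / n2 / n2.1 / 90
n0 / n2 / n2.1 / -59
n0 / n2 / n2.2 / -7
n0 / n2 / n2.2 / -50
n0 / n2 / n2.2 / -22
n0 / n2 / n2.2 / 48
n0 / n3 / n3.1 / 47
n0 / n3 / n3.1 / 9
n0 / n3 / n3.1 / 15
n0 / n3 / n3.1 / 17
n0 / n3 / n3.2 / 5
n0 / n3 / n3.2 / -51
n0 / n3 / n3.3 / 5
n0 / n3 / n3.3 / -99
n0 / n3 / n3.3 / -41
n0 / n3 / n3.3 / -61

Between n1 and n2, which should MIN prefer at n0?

n1.1 (MIN): min(86, 8) = 8
n1.2 (MIN): min(-24, -90) = -90
n1.3 (MIN): min(79, -81) = -81
n1 (MAX): max(8, -90, -81) = 8
n2.1 (MIN): min(90, -59) = -59
n2.2 (MIN): min(-7, -50, -22, 48) = -50
n2 (MAX): max(-59, -50) = -50
MIN prefers the lower value; n1=8, n2=-50. n2 is better since -50 < 8.

n2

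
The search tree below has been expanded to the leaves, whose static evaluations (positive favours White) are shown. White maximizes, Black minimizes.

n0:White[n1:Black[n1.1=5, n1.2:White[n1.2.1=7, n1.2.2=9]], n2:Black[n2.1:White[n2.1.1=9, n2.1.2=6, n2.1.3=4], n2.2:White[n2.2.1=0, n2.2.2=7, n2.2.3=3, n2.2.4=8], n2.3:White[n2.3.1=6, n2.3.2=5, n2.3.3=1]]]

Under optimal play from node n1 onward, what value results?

n1.2 (White): max(7, 9) = 9
n1 (Black): min(5, 9) = 5

5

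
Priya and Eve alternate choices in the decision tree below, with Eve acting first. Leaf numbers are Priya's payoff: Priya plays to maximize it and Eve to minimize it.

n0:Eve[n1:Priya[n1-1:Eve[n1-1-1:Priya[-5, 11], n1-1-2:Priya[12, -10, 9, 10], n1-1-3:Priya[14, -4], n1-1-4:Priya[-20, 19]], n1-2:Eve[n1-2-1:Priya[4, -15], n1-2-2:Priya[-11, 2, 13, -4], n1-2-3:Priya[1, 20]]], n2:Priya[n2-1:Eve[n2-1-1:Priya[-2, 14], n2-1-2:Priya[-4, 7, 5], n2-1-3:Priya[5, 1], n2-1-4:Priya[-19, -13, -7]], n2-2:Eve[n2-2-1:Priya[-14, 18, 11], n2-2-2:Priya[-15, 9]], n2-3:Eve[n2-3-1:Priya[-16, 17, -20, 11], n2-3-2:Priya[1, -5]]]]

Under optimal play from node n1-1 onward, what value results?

11

n1-1-1 (Priya): max(-5, 11) = 11
n1-1-2 (Priya): max(12, -10, 9, 10) = 12
n1-1-3 (Priya): max(14, -4) = 14
n1-1-4 (Priya): max(-20, 19) = 19
n1-1 (Eve): min(11, 12, 14, 19) = 11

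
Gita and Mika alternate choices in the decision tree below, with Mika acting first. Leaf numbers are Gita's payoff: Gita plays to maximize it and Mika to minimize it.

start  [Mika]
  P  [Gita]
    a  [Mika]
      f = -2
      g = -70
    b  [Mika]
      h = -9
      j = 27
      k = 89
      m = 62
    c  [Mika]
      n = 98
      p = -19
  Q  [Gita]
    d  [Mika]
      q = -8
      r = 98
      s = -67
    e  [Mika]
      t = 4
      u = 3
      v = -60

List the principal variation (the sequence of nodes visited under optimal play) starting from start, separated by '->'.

start -> Q -> e -> v

a (Mika): min(-2, -70) = -70
b (Mika): min(-9, 27, 89, 62) = -9
c (Mika): min(98, -19) = -19
P (Gita): max(-70, -9, -19) = -9
d (Mika): min(-8, 98, -67) = -67
e (Mika): min(4, 3, -60) = -60
Q (Gita): max(-67, -60) = -60
start (Mika): min(-9, -60) = -60
At start, Mika picks Q (lowest: -60).
At Q, Gita picks e (highest: -60).
At e, Mika picks v (lowest: -60).
Terminal value -60.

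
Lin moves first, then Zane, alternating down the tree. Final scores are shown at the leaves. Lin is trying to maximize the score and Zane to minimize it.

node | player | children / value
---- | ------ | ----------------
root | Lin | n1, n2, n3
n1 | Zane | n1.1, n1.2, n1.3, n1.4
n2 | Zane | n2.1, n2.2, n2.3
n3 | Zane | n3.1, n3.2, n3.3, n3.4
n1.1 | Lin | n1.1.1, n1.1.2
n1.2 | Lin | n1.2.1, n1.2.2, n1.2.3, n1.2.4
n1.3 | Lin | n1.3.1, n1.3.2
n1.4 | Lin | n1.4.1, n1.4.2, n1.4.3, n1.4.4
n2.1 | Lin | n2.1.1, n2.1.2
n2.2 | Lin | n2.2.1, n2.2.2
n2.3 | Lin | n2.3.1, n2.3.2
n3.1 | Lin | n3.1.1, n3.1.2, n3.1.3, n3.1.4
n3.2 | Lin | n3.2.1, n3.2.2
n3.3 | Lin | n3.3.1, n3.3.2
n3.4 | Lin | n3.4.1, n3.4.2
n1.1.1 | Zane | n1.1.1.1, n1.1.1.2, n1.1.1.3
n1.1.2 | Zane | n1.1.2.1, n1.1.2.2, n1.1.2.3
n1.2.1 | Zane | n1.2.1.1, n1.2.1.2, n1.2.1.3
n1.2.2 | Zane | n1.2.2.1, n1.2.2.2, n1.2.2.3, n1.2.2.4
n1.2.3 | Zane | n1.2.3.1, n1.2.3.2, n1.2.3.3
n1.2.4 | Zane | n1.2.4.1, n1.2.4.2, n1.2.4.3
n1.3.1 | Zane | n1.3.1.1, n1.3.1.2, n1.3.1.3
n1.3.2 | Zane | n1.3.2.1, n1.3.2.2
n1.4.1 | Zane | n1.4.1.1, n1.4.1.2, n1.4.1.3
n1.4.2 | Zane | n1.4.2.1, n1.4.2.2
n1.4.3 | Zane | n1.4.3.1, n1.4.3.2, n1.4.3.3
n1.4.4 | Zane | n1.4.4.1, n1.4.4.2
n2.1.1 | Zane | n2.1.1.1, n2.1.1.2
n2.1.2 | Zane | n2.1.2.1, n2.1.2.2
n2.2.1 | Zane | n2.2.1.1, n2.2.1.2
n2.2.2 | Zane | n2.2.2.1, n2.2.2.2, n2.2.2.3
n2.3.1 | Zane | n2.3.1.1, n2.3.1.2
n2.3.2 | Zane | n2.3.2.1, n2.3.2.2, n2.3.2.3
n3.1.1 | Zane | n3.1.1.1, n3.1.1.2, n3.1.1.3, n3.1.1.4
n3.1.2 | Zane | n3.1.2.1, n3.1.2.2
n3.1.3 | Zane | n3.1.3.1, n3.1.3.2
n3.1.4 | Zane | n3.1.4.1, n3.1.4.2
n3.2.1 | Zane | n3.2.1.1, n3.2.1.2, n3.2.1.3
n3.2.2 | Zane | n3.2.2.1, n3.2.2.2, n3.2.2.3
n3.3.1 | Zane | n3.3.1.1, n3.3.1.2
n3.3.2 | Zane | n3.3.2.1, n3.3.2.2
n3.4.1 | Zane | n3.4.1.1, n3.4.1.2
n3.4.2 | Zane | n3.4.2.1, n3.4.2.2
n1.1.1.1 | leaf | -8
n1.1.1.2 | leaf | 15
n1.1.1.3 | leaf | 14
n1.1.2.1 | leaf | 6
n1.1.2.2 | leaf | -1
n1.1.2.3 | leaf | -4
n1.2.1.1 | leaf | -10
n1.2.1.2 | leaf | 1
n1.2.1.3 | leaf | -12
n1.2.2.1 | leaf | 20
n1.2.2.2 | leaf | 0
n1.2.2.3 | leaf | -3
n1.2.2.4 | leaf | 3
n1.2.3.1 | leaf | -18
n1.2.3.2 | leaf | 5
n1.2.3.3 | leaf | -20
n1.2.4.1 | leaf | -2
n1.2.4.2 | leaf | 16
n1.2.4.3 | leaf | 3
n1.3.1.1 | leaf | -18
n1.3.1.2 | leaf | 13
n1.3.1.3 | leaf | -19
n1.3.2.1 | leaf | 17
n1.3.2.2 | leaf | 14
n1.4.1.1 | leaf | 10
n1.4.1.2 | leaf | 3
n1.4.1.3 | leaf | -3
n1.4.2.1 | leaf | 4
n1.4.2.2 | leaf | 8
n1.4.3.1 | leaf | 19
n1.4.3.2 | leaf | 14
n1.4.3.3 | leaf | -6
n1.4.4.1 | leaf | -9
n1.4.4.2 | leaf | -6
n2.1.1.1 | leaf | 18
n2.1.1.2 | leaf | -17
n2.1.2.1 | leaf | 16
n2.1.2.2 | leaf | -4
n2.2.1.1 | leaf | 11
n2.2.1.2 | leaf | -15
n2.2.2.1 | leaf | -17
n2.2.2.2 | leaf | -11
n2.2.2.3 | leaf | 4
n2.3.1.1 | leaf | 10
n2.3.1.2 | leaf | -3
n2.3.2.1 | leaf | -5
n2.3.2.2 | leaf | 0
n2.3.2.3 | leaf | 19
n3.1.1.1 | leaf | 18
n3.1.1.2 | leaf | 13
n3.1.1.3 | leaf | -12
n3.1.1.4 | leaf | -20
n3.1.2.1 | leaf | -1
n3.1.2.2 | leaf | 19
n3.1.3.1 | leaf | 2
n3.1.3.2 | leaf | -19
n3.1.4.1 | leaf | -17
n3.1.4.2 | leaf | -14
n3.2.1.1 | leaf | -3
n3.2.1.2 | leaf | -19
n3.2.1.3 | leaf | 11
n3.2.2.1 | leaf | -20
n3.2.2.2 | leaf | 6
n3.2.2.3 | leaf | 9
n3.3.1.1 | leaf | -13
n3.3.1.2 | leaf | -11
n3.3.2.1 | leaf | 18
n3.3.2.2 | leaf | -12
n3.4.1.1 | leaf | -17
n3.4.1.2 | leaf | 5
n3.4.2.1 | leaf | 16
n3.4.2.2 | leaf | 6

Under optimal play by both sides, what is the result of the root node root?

-4

n1.1.1 (Zane): min(-8, 15, 14) = -8
n1.1.2 (Zane): min(6, -1, -4) = -4
n1.1 (Lin): max(-8, -4) = -4
n1.2.1 (Zane): min(-10, 1, -12) = -12
n1.2.2 (Zane): min(20, 0, -3, 3) = -3
n1.2.3 (Zane): min(-18, 5, -20) = -20
n1.2.4 (Zane): min(-2, 16, 3) = -2
n1.2 (Lin): max(-12, -3, -20, -2) = -2
n1.3.1 (Zane): min(-18, 13, -19) = -19
n1.3.2 (Zane): min(17, 14) = 14
n1.3 (Lin): max(-19, 14) = 14
n1.4.1 (Zane): min(10, 3, -3) = -3
n1.4.2 (Zane): min(4, 8) = 4
n1.4.3 (Zane): min(19, 14, -6) = -6
n1.4.4 (Zane): min(-9, -6) = -9
n1.4 (Lin): max(-3, 4, -6, -9) = 4
n1 (Zane): min(-4, -2, 14, 4) = -4
n2.1.1 (Zane): min(18, -17) = -17
n2.1.2 (Zane): min(16, -4) = -4
n2.1 (Lin): max(-17, -4) = -4
n2.2.1 (Zane): min(11, -15) = -15
n2.2.2 (Zane): min(-17, -11, 4) = -17
n2.2 (Lin): max(-15, -17) = -15
n2.3.1 (Zane): min(10, -3) = -3
n2.3.2 (Zane): min(-5, 0, 19) = -5
n2.3 (Lin): max(-3, -5) = -3
n2 (Zane): min(-4, -15, -3) = -15
n3.1.1 (Zane): min(18, 13, -12, -20) = -20
n3.1.2 (Zane): min(-1, 19) = -1
n3.1.3 (Zane): min(2, -19) = -19
n3.1.4 (Zane): min(-17, -14) = -17
n3.1 (Lin): max(-20, -1, -19, -17) = -1
n3.2.1 (Zane): min(-3, -19, 11) = -19
n3.2.2 (Zane): min(-20, 6, 9) = -20
n3.2 (Lin): max(-19, -20) = -19
n3.3.1 (Zane): min(-13, -11) = -13
n3.3.2 (Zane): min(18, -12) = -12
n3.3 (Lin): max(-13, -12) = -12
n3.4.1 (Zane): min(-17, 5) = -17
n3.4.2 (Zane): min(16, 6) = 6
n3.4 (Lin): max(-17, 6) = 6
n3 (Zane): min(-1, -19, -12, 6) = -19
root (Lin): max(-4, -15, -19) = -4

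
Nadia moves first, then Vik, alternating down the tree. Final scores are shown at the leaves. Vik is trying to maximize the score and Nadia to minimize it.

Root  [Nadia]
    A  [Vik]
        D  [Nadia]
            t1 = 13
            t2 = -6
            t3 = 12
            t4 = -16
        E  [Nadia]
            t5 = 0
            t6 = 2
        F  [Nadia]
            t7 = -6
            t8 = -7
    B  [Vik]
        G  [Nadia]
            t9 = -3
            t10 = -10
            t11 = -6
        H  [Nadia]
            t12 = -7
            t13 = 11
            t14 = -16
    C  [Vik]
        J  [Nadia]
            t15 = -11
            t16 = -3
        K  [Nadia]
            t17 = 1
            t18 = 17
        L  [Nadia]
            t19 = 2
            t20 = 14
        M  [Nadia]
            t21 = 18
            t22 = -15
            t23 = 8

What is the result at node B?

G (Nadia): min(-3, -10, -6) = -10
H (Nadia): min(-7, 11, -16) = -16
B (Vik): max(-10, -16) = -10

-10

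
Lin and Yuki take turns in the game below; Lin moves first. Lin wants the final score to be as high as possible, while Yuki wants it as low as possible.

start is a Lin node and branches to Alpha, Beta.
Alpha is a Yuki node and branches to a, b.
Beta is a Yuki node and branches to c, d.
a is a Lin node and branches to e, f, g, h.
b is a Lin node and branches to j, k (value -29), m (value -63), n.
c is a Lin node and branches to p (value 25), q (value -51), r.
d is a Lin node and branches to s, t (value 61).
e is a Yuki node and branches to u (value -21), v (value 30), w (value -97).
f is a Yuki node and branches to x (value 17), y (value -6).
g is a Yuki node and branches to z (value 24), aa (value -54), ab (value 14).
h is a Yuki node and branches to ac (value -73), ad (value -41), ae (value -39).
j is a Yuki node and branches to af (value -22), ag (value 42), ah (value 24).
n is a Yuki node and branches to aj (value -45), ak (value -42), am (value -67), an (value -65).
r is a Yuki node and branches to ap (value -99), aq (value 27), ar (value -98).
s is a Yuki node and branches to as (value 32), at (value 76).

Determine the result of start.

25

e (Yuki): min(-21, 30, -97) = -97
f (Yuki): min(17, -6) = -6
g (Yuki): min(24, -54, 14) = -54
h (Yuki): min(-73, -41, -39) = -73
a (Lin): max(-97, -6, -54, -73) = -6
j (Yuki): min(-22, 42, 24) = -22
n (Yuki): min(-45, -42, -67, -65) = -67
b (Lin): max(-22, -29, -63, -67) = -22
Alpha (Yuki): min(-6, -22) = -22
r (Yuki): min(-99, 27, -98) = -99
c (Lin): max(25, -51, -99) = 25
s (Yuki): min(32, 76) = 32
d (Lin): max(32, 61) = 61
Beta (Yuki): min(25, 61) = 25
start (Lin): max(-22, 25) = 25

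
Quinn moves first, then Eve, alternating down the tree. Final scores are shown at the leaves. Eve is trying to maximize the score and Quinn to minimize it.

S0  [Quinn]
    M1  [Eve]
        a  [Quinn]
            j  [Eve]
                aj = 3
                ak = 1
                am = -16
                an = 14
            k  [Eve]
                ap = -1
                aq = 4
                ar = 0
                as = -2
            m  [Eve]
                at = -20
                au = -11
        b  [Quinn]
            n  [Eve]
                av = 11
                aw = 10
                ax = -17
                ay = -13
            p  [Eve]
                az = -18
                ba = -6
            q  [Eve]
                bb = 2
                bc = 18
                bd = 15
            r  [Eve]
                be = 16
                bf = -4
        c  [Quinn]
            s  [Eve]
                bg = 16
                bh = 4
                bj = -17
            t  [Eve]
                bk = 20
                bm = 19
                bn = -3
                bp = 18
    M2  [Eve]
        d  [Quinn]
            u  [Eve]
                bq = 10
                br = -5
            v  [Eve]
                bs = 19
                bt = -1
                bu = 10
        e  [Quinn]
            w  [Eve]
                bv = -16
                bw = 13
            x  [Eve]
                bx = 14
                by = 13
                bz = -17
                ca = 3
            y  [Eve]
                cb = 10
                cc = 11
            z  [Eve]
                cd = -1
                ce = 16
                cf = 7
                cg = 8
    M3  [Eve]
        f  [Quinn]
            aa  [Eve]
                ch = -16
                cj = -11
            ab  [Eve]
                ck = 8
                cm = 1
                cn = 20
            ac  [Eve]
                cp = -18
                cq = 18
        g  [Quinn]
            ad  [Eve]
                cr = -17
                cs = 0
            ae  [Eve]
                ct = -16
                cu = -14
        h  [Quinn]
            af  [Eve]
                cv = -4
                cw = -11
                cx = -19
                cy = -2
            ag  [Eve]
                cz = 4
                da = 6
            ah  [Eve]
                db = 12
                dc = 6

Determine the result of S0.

-2

j (Eve): max(3, 1, -16, 14) = 14
k (Eve): max(-1, 4, 0, -2) = 4
m (Eve): max(-20, -11) = -11
a (Quinn): min(14, 4, -11) = -11
n (Eve): max(11, 10, -17, -13) = 11
p (Eve): max(-18, -6) = -6
q (Eve): max(2, 18, 15) = 18
r (Eve): max(16, -4) = 16
b (Quinn): min(11, -6, 18, 16) = -6
s (Eve): max(16, 4, -17) = 16
t (Eve): max(20, 19, -3, 18) = 20
c (Quinn): min(16, 20) = 16
M1 (Eve): max(-11, -6, 16) = 16
u (Eve): max(10, -5) = 10
v (Eve): max(19, -1, 10) = 19
d (Quinn): min(10, 19) = 10
w (Eve): max(-16, 13) = 13
x (Eve): max(14, 13, -17, 3) = 14
y (Eve): max(10, 11) = 11
z (Eve): max(-1, 16, 7, 8) = 16
e (Quinn): min(13, 14, 11, 16) = 11
M2 (Eve): max(10, 11) = 11
aa (Eve): max(-16, -11) = -11
ab (Eve): max(8, 1, 20) = 20
ac (Eve): max(-18, 18) = 18
f (Quinn): min(-11, 20, 18) = -11
ad (Eve): max(-17, 0) = 0
ae (Eve): max(-16, -14) = -14
g (Quinn): min(0, -14) = -14
af (Eve): max(-4, -11, -19, -2) = -2
ag (Eve): max(4, 6) = 6
ah (Eve): max(12, 6) = 12
h (Quinn): min(-2, 6, 12) = -2
M3 (Eve): max(-11, -14, -2) = -2
S0 (Quinn): min(16, 11, -2) = -2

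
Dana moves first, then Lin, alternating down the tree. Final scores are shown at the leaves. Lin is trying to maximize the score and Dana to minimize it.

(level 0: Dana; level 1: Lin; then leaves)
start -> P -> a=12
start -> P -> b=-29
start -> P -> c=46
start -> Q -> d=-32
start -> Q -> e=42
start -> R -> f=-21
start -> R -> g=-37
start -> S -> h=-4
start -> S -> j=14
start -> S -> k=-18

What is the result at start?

-21

P (Lin): max(12, -29, 46) = 46
Q (Lin): max(-32, 42) = 42
R (Lin): max(-21, -37) = -21
S (Lin): max(-4, 14, -18) = 14
start (Dana): min(46, 42, -21, 14) = -21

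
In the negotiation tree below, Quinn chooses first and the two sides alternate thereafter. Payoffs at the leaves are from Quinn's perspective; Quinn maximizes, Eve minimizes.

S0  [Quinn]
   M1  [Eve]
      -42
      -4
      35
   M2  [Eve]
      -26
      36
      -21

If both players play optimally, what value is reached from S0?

-26

M1 (Eve): min(-42, -4, 35) = -42
M2 (Eve): min(-26, 36, -21) = -26
S0 (Quinn): max(-42, -26) = -26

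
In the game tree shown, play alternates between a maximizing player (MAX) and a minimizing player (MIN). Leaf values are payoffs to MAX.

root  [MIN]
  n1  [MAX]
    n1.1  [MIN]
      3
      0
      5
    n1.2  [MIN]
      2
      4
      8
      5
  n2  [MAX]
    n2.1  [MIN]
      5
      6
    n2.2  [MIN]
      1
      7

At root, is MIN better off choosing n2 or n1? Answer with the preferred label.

n2.1 (MIN): min(5, 6) = 5
n2.2 (MIN): min(1, 7) = 1
n2 (MAX): max(5, 1) = 5
n1.1 (MIN): min(3, 0, 5) = 0
n1.2 (MIN): min(2, 4, 8, 5) = 2
n1 (MAX): max(0, 2) = 2
MIN prefers the lower value; n2=5, n1=2. n1 is better since 2 < 5.

n1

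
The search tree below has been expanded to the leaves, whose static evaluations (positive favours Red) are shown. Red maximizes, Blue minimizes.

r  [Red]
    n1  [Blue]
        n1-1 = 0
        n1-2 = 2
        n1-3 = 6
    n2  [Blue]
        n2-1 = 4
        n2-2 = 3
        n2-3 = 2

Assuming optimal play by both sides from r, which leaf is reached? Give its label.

n2-3

n1 (Blue): min(0, 2, 6) = 0
n2 (Blue): min(4, 3, 2) = 2
r (Red): max(0, 2) = 2
At r, Red picks n2 (highest: 2).
At n2, Blue picks n2-3 (lowest: 2).
Terminal value 2.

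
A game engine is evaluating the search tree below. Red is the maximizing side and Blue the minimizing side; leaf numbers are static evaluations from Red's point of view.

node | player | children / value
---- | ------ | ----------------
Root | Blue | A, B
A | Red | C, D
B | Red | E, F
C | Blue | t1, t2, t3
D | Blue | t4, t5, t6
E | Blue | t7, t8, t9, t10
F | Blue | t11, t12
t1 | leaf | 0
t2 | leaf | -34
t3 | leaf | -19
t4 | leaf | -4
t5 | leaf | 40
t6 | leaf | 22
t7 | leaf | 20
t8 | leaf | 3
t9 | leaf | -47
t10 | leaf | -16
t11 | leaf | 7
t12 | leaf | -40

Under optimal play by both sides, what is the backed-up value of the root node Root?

-40

C (Blue): min(0, -34, -19) = -34
D (Blue): min(-4, 40, 22) = -4
A (Red): max(-34, -4) = -4
E (Blue): min(20, 3, -47, -16) = -47
F (Blue): min(7, -40) = -40
B (Red): max(-47, -40) = -40
Root (Blue): min(-4, -40) = -40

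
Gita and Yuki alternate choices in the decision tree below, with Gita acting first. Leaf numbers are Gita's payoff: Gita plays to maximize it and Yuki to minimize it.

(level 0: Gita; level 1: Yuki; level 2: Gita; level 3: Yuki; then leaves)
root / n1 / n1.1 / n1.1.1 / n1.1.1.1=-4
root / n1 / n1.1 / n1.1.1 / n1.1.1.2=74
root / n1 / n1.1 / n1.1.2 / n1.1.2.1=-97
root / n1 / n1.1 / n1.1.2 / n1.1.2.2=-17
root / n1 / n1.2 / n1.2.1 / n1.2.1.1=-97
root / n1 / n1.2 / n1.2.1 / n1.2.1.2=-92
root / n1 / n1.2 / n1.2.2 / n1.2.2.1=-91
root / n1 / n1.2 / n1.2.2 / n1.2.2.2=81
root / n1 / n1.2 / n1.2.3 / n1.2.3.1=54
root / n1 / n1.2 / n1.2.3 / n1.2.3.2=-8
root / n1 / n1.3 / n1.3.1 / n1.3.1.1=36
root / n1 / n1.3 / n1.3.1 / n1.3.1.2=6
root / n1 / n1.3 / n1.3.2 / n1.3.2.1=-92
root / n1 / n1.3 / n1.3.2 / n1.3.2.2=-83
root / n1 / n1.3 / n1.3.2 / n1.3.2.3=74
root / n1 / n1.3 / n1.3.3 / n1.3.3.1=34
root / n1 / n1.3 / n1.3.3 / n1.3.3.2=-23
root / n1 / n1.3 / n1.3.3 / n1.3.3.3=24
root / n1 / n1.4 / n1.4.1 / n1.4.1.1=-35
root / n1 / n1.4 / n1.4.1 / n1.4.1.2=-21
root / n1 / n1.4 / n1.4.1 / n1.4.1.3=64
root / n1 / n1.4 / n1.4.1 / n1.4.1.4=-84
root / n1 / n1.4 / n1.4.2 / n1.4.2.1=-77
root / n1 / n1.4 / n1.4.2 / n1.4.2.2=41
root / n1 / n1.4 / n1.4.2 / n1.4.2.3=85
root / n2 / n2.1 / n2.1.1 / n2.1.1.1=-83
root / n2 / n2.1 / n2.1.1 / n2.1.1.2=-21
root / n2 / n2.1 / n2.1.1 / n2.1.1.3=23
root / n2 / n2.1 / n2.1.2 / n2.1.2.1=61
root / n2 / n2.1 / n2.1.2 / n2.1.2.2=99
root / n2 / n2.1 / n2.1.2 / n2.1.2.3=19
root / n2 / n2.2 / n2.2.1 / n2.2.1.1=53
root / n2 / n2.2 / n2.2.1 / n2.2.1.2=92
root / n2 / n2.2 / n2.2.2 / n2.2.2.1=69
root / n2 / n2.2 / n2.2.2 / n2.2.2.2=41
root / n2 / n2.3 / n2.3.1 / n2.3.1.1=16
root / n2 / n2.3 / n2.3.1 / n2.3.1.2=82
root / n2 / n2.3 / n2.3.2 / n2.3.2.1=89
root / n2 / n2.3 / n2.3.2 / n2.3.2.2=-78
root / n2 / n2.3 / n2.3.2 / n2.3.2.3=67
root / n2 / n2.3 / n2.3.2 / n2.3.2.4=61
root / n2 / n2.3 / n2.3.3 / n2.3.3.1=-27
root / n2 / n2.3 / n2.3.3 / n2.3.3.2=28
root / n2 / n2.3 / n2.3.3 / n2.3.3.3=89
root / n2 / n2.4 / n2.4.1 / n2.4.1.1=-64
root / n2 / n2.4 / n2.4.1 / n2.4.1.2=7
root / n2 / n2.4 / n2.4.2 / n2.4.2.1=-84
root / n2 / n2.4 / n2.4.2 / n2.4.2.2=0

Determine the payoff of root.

n1.1.1 (Yuki): min(-4, 74) = -4
n1.1.2 (Yuki): min(-97, -17) = -97
n1.1 (Gita): max(-4, -97) = -4
n1.2.1 (Yuki): min(-97, -92) = -97
n1.2.2 (Yuki): min(-91, 81) = -91
n1.2.3 (Yuki): min(54, -8) = -8
n1.2 (Gita): max(-97, -91, -8) = -8
n1.3.1 (Yuki): min(36, 6) = 6
n1.3.2 (Yuki): min(-92, -83, 74) = -92
n1.3.3 (Yuki): min(34, -23, 24) = -23
n1.3 (Gita): max(6, -92, -23) = 6
n1.4.1 (Yuki): min(-35, -21, 64, -84) = -84
n1.4.2 (Yuki): min(-77, 41, 85) = -77
n1.4 (Gita): max(-84, -77) = -77
n1 (Yuki): min(-4, -8, 6, -77) = -77
n2.1.1 (Yuki): min(-83, -21, 23) = -83
n2.1.2 (Yuki): min(61, 99, 19) = 19
n2.1 (Gita): max(-83, 19) = 19
n2.2.1 (Yuki): min(53, 92) = 53
n2.2.2 (Yuki): min(69, 41) = 41
n2.2 (Gita): max(53, 41) = 53
n2.3.1 (Yuki): min(16, 82) = 16
n2.3.2 (Yuki): min(89, -78, 67, 61) = -78
n2.3.3 (Yuki): min(-27, 28, 89) = -27
n2.3 (Gita): max(16, -78, -27) = 16
n2.4.1 (Yuki): min(-64, 7) = -64
n2.4.2 (Yuki): min(-84, 0) = -84
n2.4 (Gita): max(-64, -84) = -64
n2 (Yuki): min(19, 53, 16, -64) = -64
root (Gita): max(-77, -64) = -64

-64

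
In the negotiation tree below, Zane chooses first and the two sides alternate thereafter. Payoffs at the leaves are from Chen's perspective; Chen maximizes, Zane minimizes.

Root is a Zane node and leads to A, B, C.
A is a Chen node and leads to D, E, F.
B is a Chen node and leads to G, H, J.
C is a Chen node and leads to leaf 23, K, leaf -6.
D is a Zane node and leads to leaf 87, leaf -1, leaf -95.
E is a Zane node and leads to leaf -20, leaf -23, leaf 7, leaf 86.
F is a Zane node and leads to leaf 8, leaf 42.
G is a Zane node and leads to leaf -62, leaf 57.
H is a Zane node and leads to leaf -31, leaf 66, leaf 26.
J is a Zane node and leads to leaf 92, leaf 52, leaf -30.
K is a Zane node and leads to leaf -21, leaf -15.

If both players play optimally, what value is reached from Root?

D (Zane): min(87, -1, -95) = -95
E (Zane): min(-20, -23, 7, 86) = -23
F (Zane): min(8, 42) = 8
A (Chen): max(-95, -23, 8) = 8
G (Zane): min(-62, 57) = -62
H (Zane): min(-31, 66, 26) = -31
J (Zane): min(92, 52, -30) = -30
B (Chen): max(-62, -31, -30) = -30
K (Zane): min(-21, -15) = -21
C (Chen): max(23, -21, -6) = 23
Root (Zane): min(8, -30, 23) = -30

-30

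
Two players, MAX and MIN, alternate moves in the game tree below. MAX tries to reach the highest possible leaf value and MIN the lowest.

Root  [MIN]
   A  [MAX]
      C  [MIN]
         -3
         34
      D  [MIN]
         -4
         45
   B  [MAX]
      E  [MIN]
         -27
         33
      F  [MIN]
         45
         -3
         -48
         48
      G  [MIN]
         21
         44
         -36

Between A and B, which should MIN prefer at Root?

B

C (MIN): min(-3, 34) = -3
D (MIN): min(-4, 45) = -4
A (MAX): max(-3, -4) = -3
E (MIN): min(-27, 33) = -27
F (MIN): min(45, -3, -48, 48) = -48
G (MIN): min(21, 44, -36) = -36
B (MAX): max(-27, -48, -36) = -27
MIN prefers the lower value; A=-3, B=-27. B is better since -27 < -3.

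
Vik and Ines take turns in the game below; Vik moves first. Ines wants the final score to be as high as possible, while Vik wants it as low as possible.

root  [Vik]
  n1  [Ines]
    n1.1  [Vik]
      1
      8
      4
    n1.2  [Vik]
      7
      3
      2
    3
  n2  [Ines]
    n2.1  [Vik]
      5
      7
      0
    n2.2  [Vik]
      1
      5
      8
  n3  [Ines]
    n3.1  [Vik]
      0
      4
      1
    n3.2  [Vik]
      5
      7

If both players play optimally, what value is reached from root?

1

n1.1 (Vik): min(1, 8, 4) = 1
n1.2 (Vik): min(7, 3, 2) = 2
n1 (Ines): max(1, 2, 3) = 3
n2.1 (Vik): min(5, 7, 0) = 0
n2.2 (Vik): min(1, 5, 8) = 1
n2 (Ines): max(0, 1) = 1
n3.1 (Vik): min(0, 4, 1) = 0
n3.2 (Vik): min(5, 7) = 5
n3 (Ines): max(0, 5) = 5
root (Vik): min(3, 1, 5) = 1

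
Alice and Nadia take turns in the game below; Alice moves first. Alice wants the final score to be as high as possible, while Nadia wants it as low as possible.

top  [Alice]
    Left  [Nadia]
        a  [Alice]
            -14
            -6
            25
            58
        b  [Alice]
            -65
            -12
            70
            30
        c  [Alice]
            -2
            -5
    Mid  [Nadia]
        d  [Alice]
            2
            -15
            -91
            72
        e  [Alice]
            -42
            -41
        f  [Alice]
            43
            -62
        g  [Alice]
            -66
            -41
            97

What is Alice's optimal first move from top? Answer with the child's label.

a (Alice): max(-14, -6, 25, 58) = 58
b (Alice): max(-65, -12, 70, 30) = 70
c (Alice): max(-2, -5) = -2
Left (Nadia): min(58, 70, -2) = -2
d (Alice): max(2, -15, -91, 72) = 72
e (Alice): max(-42, -41) = -41
f (Alice): max(43, -62) = 43
g (Alice): max(-66, -41, 97) = 97
Mid (Nadia): min(72, -41, 43, 97) = -41
top (Alice): max(-2, -41) = -2
Alice at top wants the highest of {Left=-2, Mid=-41}, so chooses Left.

Left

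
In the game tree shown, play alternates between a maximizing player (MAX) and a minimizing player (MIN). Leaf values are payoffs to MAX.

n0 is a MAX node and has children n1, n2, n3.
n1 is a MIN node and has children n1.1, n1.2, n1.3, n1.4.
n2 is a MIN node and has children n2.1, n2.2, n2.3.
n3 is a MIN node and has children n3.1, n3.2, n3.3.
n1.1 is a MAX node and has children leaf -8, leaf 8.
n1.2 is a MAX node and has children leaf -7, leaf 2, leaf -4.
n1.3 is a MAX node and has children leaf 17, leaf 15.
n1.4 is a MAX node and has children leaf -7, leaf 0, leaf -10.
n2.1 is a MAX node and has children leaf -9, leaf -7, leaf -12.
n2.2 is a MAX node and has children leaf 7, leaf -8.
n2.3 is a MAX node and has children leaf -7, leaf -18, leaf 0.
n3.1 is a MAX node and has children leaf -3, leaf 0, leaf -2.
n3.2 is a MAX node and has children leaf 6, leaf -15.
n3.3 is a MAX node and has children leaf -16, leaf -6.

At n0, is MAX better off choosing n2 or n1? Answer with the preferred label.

n2.1 (MAX): max(-9, -7, -12) = -7
n2.2 (MAX): max(7, -8) = 7
n2.3 (MAX): max(-7, -18, 0) = 0
n2 (MIN): min(-7, 7, 0) = -7
n1.1 (MAX): max(-8, 8) = 8
n1.2 (MAX): max(-7, 2, -4) = 2
n1.3 (MAX): max(17, 15) = 17
n1.4 (MAX): max(-7, 0, -10) = 0
n1 (MIN): min(8, 2, 17, 0) = 0
MAX prefers the higher value; n2=-7, n1=0. n1 is better since 0 > -7.

n1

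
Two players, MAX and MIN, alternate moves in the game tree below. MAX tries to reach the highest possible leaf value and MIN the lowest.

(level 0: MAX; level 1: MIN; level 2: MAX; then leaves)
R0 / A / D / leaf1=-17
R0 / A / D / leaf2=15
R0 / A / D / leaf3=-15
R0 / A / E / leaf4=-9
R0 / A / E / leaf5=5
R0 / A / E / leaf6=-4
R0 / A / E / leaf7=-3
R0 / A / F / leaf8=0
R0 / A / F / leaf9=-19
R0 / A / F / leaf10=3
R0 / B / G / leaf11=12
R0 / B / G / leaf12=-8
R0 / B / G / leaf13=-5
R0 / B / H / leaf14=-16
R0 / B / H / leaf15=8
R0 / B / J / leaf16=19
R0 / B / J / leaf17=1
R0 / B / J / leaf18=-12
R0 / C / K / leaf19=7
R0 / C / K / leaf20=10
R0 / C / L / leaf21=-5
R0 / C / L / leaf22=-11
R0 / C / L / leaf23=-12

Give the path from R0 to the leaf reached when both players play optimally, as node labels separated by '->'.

R0 -> B -> H -> leaf15

D (MAX): max(-17, 15, -15) = 15
E (MAX): max(-9, 5, -4, -3) = 5
F (MAX): max(0, -19, 3) = 3
A (MIN): min(15, 5, 3) = 3
G (MAX): max(12, -8, -5) = 12
H (MAX): max(-16, 8) = 8
J (MAX): max(19, 1, -12) = 19
B (MIN): min(12, 8, 19) = 8
K (MAX): max(7, 10) = 10
L (MAX): max(-5, -11, -12) = -5
C (MIN): min(10, -5) = -5
R0 (MAX): max(3, 8, -5) = 8
At R0, MAX picks B (highest: 8).
At B, MIN picks H (lowest: 8).
At H, MAX picks leaf15 (highest: 8).
Terminal value 8.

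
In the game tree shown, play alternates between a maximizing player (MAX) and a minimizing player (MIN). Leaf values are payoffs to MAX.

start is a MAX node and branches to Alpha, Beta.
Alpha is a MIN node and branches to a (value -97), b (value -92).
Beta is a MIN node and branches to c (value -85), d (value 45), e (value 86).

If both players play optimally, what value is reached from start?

-85

Alpha (MIN): min(-97, -92) = -97
Beta (MIN): min(-85, 45, 86) = -85
start (MAX): max(-97, -85) = -85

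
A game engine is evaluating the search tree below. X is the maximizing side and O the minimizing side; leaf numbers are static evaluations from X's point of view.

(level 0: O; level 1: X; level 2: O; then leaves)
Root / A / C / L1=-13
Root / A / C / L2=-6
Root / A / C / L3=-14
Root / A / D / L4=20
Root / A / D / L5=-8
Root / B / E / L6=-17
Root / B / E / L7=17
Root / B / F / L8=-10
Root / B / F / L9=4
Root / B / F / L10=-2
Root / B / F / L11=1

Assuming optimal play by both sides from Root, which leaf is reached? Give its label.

L8

C (O): min(-13, -6, -14) = -14
D (O): min(20, -8) = -8
A (X): max(-14, -8) = -8
E (O): min(-17, 17) = -17
F (O): min(-10, 4, -2, 1) = -10
B (X): max(-17, -10) = -10
Root (O): min(-8, -10) = -10
At Root, O picks B (lowest: -10).
At B, X picks F (highest: -10).
At F, O picks L8 (lowest: -10).
Terminal value -10.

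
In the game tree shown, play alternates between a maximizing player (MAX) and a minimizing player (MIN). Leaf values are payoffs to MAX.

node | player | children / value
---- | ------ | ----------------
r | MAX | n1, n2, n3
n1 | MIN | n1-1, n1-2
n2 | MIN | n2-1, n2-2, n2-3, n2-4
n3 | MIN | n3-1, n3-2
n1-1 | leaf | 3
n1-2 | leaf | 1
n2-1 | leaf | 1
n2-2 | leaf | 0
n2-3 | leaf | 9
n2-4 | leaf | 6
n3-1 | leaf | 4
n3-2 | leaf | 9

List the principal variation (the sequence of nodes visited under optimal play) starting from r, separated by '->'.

n1 (MIN): min(3, 1) = 1
n2 (MIN): min(1, 0, 9, 6) = 0
n3 (MIN): min(4, 9) = 4
r (MAX): max(1, 0, 4) = 4
At r, MAX picks n3 (highest: 4).
At n3, MIN picks n3-1 (lowest: 4).
Terminal value 4.

r -> n3 -> n3-1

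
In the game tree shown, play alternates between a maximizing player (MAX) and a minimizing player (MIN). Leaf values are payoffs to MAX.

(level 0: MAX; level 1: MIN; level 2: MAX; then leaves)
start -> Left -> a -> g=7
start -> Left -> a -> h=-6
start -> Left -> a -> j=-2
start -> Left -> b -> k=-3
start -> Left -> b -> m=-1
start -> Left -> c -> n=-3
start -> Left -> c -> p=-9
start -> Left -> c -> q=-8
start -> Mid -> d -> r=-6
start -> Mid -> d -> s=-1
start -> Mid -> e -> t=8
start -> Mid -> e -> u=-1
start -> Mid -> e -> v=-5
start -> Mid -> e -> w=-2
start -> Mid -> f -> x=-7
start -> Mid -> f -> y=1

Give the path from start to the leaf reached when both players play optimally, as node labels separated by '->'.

a (MAX): max(7, -6, -2) = 7
b (MAX): max(-3, -1) = -1
c (MAX): max(-3, -9, -8) = -3
Left (MIN): min(7, -1, -3) = -3
d (MAX): max(-6, -1) = -1
e (MAX): max(8, -1, -5, -2) = 8
f (MAX): max(-7, 1) = 1
Mid (MIN): min(-1, 8, 1) = -1
start (MAX): max(-3, -1) = -1
At start, MAX picks Mid (highest: -1).
At Mid, MIN picks d (lowest: -1).
At d, MAX picks s (highest: -1).
Terminal value -1.

start -> Mid -> d -> s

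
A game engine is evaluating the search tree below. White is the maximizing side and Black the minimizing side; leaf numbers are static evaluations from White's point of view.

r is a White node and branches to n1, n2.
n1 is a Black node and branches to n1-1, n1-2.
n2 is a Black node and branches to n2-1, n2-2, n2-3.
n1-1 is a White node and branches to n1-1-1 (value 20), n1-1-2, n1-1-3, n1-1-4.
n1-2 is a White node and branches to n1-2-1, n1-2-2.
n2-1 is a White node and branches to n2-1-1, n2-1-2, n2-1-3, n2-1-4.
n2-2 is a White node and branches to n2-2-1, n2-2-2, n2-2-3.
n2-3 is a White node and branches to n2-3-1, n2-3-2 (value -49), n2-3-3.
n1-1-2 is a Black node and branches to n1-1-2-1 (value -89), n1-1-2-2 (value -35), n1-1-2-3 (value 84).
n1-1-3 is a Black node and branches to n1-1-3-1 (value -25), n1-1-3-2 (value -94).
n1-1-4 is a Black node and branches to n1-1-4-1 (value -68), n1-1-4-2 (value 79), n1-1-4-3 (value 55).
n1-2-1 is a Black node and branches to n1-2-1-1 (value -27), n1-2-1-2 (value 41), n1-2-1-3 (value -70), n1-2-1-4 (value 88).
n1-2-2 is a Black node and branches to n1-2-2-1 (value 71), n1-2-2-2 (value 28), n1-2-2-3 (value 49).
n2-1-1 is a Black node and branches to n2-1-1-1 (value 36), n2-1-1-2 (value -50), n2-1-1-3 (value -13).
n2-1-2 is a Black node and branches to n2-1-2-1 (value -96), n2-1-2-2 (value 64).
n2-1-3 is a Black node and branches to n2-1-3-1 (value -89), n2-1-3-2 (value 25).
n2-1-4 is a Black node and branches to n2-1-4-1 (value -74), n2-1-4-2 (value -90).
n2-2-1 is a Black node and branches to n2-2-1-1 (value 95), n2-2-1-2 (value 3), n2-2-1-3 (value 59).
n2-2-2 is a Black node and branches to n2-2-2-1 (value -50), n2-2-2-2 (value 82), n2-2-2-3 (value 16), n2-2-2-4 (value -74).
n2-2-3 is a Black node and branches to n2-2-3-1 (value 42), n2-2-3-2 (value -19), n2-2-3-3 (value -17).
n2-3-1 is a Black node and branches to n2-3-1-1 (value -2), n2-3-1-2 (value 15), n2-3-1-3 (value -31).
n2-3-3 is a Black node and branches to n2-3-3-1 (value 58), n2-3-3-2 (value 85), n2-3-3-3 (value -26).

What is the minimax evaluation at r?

n1-1-2 (Black): min(-89, -35, 84) = -89
n1-1-3 (Black): min(-25, -94) = -94
n1-1-4 (Black): min(-68, 79, 55) = -68
n1-1 (White): max(20, -89, -94, -68) = 20
n1-2-1 (Black): min(-27, 41, -70, 88) = -70
n1-2-2 (Black): min(71, 28, 49) = 28
n1-2 (White): max(-70, 28) = 28
n1 (Black): min(20, 28) = 20
n2-1-1 (Black): min(36, -50, -13) = -50
n2-1-2 (Black): min(-96, 64) = -96
n2-1-3 (Black): min(-89, 25) = -89
n2-1-4 (Black): min(-74, -90) = -90
n2-1 (White): max(-50, -96, -89, -90) = -50
n2-2-1 (Black): min(95, 3, 59) = 3
n2-2-2 (Black): min(-50, 82, 16, -74) = -74
n2-2-3 (Black): min(42, -19, -17) = -19
n2-2 (White): max(3, -74, -19) = 3
n2-3-1 (Black): min(-2, 15, -31) = -31
n2-3-3 (Black): min(58, 85, -26) = -26
n2-3 (White): max(-31, -49, -26) = -26
n2 (Black): min(-50, 3, -26) = -50
r (White): max(20, -50) = 20

20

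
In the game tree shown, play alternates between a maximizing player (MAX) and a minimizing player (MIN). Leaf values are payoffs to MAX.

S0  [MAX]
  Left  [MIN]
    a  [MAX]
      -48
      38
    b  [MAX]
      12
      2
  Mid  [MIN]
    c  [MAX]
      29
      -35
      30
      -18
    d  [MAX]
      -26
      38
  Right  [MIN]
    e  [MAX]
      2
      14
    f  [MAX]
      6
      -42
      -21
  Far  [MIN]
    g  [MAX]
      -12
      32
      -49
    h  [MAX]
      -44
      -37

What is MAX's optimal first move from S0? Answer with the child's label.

a (MAX): max(-48, 38) = 38
b (MAX): max(12, 2) = 12
Left (MIN): min(38, 12) = 12
c (MAX): max(29, -35, 30, -18) = 30
d (MAX): max(-26, 38) = 38
Mid (MIN): min(30, 38) = 30
e (MAX): max(2, 14) = 14
f (MAX): max(6, -42, -21) = 6
Right (MIN): min(14, 6) = 6
g (MAX): max(-12, 32, -49) = 32
h (MAX): max(-44, -37) = -37
Far (MIN): min(32, -37) = -37
S0 (MAX): max(12, 30, 6, -37) = 30
MAX at S0 wants the highest of {Left=12, Mid=30, Right=6, Far=-37}, so chooses Mid.

Mid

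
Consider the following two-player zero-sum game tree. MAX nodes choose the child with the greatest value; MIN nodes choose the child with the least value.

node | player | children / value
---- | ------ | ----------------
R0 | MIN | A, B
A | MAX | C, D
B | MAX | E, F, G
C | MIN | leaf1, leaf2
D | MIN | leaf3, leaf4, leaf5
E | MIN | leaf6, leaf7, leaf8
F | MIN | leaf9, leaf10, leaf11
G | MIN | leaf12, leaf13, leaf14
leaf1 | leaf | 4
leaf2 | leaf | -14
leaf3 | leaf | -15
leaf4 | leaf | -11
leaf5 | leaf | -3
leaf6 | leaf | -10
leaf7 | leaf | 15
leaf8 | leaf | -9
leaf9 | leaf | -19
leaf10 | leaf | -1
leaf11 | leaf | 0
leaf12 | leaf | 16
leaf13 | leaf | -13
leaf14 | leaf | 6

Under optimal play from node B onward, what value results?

E (MIN): min(-10, 15, -9) = -10
F (MIN): min(-19, -1, 0) = -19
G (MIN): min(16, -13, 6) = -13
B (MAX): max(-10, -19, -13) = -10

-10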